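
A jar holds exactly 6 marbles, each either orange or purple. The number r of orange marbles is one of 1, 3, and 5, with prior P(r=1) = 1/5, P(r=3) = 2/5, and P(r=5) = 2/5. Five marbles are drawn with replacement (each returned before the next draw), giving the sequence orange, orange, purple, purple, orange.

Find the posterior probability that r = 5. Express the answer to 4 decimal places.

For each hypothesis, P(data | H) works out to: P(data | r = 1) = (1/6)(1/6)(5/6)(5/6)(1/6) = 0.003215; P(data | r = 3) = (3/6)(3/6)(3/6)(3/6)(3/6) = 0.03125; P(data | r = 5) = (5/6)(5/6)(1/6)(1/6)(5/6) = 0.016075.
Weighting by the prior gives 1/5 · 0.003215 = 0.000643, 2/5 · 0.03125 = 0.0125, 2/5 · 0.016075 = 0.00643; summing to 0.019573.
So P(r = 5 | data) = (0.00643) / (0.019573) = 0.32852.

0.3285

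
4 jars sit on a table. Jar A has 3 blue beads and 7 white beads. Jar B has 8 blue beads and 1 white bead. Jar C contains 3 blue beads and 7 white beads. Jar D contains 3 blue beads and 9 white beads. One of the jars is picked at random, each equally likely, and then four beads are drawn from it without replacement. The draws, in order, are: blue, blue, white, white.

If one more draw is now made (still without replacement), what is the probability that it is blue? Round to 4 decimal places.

0.1556

Under each hypothesis, the probability of the observed sequence is: P(data | jar A) = (3/10)(2/9)(7/8)(6/7) = 1/20; P(data | jar B) = (8/9)(7/8)(1/7)(0/6) = 0; P(data | jar C) = (3/10)(2/9)(7/8)(6/7) = 1/20; P(data | jar D) = (3/12)(2/11)(9/10)(8/9) = 2/55.
Weighting by the prior gives 1/4 · 1/20 = 1/80, 1/4 · 0 = 0, 1/4 · 1/20 = 1/80, 1/4 · 2/55 = 1/110; these sum to 3/88.
Normalising, the posterior is P(jar A | data) = 11/30, P(jar B | data) = 0, P(jar C | data) = 11/30, P(jar D | data) = 4/15.
The predictive probability is P(blue next | data) = (1/6)(11/30) + (1/6)(11/30) + (1/8)(4/15) = 7/45.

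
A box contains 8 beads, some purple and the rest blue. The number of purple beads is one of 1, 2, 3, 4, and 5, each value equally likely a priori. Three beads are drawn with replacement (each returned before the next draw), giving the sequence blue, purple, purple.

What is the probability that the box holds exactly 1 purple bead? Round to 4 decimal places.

0.0326

Compute the likelihood of the observed sequence for each case: P(data | r = 1) = (7/8)(1/8)(1/8) = 0.013672; P(data | r = 2) = (6/8)(2/8)(2/8) = 0.046875; P(data | r = 3) = (5/8)(3/8)(3/8) = 0.087891; P(data | r = 4) = (4/8)(4/8)(4/8) = 0.125; P(data | r = 5) = (3/8)(5/8)(5/8) = 0.14648.
The prior-weighted likelihoods are 1/5 · 0.013672 = 0.0027344, 1/5 · 0.046875 = 0.009375, 1/5 · 0.087891 = 0.017578, 1/5 · 0.125 = 0.025, 1/5 · 0.14648 = 0.029297; these sum to 0.083984.
Therefore the posterior P(r = 1 | data) = (0.0027344) / (0.083984) = 0.032558.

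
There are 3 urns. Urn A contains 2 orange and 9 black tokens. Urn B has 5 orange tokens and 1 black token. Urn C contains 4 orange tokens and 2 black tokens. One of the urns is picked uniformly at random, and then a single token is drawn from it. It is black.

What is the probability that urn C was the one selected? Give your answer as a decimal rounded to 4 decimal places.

0.2529

For each hypothesis, P(data | H) works out to: P(data | urn A) = (9/11) = 9/11; P(data | urn B) = (1/6) = 1/6; P(data | urn C) = (2/6) = 1/3.
The prior-weighted likelihoods are 1/3 · 9/11 = 3/11, 1/3 · 1/6 = 1/18, 1/3 · 1/3 = 1/9; summing to 29/66.
Hence P(urn C | data) = (1/9) / (29/66) = 22/87.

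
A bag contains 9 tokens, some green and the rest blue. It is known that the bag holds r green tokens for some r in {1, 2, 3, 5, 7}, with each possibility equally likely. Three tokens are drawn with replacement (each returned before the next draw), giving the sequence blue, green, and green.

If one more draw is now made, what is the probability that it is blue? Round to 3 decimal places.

The likelihood of the observed sequence under each hypothesis: P(data | r = 1) = (8/9)(1/9)(1/9) = 0.010974; P(data | r = 2) = (7/9)(2/9)(2/9) = 0.038409; P(data | r = 3) = (6/9)(3/9)(3/9) = 0.074074; P(data | r = 5) = (4/9)(5/9)(5/9) = 0.13717; P(data | r = 7) = (2/9)(7/9)(7/9) = 0.13443.
Weighting by the prior gives 1/5 · 0.010974 = 0.0021948, 1/5 · 0.038409 = 0.0076818, 1/5 · 0.074074 = 0.014815, 1/5 · 0.13717 = 0.027435, 1/5 · 0.13443 = 0.026886; summing to 0.079012.
Dividing through by the total gives posterior P(r = 1 | data) = 0.027778, P(r = 2 | data) = 0.097222, P(r = 3 | data) = 0.1875, P(r = 5 | data) = 0.34722, P(r = 7 | data) = 0.34028.
Averaging over the posterior, P(blue next | data) = (8/9)(0.027778) + (7/9)(0.097222) + (2/3)(0.1875) + (4/9)(0.34722) + (2/9)(0.34028) = 0.45525.

0.455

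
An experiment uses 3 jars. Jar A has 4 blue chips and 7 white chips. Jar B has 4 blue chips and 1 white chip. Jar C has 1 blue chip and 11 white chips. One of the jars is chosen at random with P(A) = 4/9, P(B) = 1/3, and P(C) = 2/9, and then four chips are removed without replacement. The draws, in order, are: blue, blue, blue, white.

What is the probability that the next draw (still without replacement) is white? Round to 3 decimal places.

The likelihood of the observed sequence under each hypothesis: P(data | jar A) = (4/11)(3/10)(2/9)(7/8) = 0.021212; P(data | jar B) = (4/5)(3/4)(2/3)(1/2) = 0.2; P(data | jar C) = (1/12)(0/11) = 0.
The prior-weighted likelihoods are 4/9 · 0.021212 = 0.0094276, 1/3 · 0.2 = 0.066667, 2/9 · 0 = 0; with total 0.076094.
The posterior is then P(jar A | data) = 0.12389, P(jar B | data) = 0.87611, P(jar C | data) = 0.
The predictive probability is P(white next | data) = (6/7)(0.12389) + (0)(0.87611) = 0.10619.

0.106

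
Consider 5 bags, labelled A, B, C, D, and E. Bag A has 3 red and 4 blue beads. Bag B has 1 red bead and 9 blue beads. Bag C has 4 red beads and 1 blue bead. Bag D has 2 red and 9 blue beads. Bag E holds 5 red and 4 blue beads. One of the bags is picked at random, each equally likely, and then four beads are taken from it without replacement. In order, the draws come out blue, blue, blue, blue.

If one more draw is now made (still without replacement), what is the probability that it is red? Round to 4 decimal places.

0.2412

Compute the likelihood of the observed sequence for each case: P(data | bag A) = (4/7)(3/6)(2/5)(1/4) = 0.028571; P(data | bag B) = (9/10)(8/9)(7/8)(6/7) = 0.6; P(data | bag C) = (1/5)(0/4) = 0; P(data | bag D) = (9/11)(8/10)(7/9)(6/8) = 0.38182; P(data | bag E) = (4/9)(3/8)(2/7)(1/6) = 0.0079365.
Multiplying each by its prior: 1/5 · 0.028571 = 0.0057143, 1/5 · 0.6 = 0.12, 1/5 · 0 = 0, 1/5 · 0.38182 = 0.076364, 1/5 · 0.0079365 = 0.0015873; with total 0.20367.
The posterior is then P(bag A | data) = 0.028057, P(bag B | data) = 0.5892, P(bag C | data) = 0, P(bag D | data) = 0.37495, P(bag E | data) = 0.0077937.
So P(red next | data) = Σ P(red next | H) P(H | data) = (1)(0.028057) + (1/6)(0.5892) + (2/7)(0.37495) + (1)(0.0077937) = 0.24118.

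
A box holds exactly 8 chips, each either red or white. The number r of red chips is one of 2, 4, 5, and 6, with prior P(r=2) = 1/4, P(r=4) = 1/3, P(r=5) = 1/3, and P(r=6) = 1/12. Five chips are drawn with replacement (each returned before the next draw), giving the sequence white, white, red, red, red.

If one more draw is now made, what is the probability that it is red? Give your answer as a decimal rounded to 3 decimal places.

0.554

Compute the likelihood of the observed sequence for each case: P(data | r = 2) = (6/8)(6/8)(2/8)(2/8)(2/8) = 0.0087891; P(data | r = 4) = (4/8)(4/8)(4/8)(4/8)(4/8) = 0.03125; P(data | r = 5) = (3/8)(3/8)(5/8)(5/8)(5/8) = 0.034332; P(data | r = 6) = (2/8)(2/8)(6/8)(6/8)(6/8) = 0.026367.
Multiplying each by its prior: 1/4 · 0.0087891 = 0.0021973, 1/3 · 0.03125 = 0.010417, 1/3 · 0.034332 = 0.011444, 1/12 · 0.026367 = 0.0021973; with total 0.026255.
Normalising, the posterior is P(r = 2 | data) = 0.083688, P(r = 4 | data) = 0.39675, P(r = 5 | data) = 0.43588, P(r = 6 | data) = 0.083688.
So P(red next | data) = Σ P(red next | H) P(H | data) = (1/4)(0.083688) + (1/2)(0.39675) + (5/8)(0.43588) + (3/4)(0.083688) = 0.55448.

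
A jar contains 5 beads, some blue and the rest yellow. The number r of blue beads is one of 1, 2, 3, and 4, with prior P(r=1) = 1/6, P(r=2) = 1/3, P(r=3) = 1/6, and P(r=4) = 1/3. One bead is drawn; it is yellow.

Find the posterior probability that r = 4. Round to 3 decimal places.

0.143

Compute the likelihood of this draw for each case: P(data | r = 1) = (4/5) = 4/5; P(data | r = 2) = (3/5) = 3/5; P(data | r = 3) = (2/5) = 2/5; P(data | r = 4) = (1/5) = 1/5.
The prior-weighted likelihoods are 1/6 · 4/5 = 2/15, 1/3 · 3/5 = 1/5, 1/6 · 2/5 = 1/15, 1/3 · 1/5 = 1/15; summing to 7/15.
So P(r = 4 | data) = (1/15) / (7/15) = 1/7.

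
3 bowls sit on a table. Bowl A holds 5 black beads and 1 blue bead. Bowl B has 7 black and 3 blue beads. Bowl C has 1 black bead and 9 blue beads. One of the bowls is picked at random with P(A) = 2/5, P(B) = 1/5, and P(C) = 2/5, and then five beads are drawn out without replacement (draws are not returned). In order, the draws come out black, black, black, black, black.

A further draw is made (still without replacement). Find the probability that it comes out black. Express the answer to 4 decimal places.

Compute the likelihood of the observed sequence for each case: P(data | bowl A) = (5/6)(4/5)(3/4)(2/3)(1/2) = 1/6; P(data | bowl B) = (7/10)(6/9)(5/8)(4/7)(3/6) = 1/12; P(data | bowl C) = (1/10)(0/9) = 0.
Weighting by the prior gives 2/5 · 1/6 = 1/15, 1/5 · 1/12 = 1/60, 2/5 · 0 = 0; summing to 1/12.
The posterior is then P(bowl A | data) = 4/5, P(bowl B | data) = 1/5, P(bowl C | data) = 0.
The predictive probability is P(black next | data) = (0)(4/5) + (2/5)(1/5) = 2/25.

0.0800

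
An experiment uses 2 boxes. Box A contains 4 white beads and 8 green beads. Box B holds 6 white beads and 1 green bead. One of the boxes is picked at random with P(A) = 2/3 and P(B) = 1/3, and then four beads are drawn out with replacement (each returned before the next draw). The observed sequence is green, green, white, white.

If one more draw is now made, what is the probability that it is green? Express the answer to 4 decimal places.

0.5976

For each hypothesis, P(data | H) works out to: P(data | box A) = (8/12)(8/12)(4/12)(4/12) = 0.049383; P(data | box B) = (1/7)(1/7)(6/7)(6/7) = 0.014994.
The prior-weighted likelihoods are 2/3 · 0.049383 = 0.032922, 1/3 · 0.014994 = 0.0049979; summing to 0.03792.
Dividing through by the total gives posterior P(box A | data) = 0.8682, P(box B | data) = 0.1318.
The predictive probability is P(green next | data) = (2/3)(0.8682) + (1/7)(0.1318) = 0.59763.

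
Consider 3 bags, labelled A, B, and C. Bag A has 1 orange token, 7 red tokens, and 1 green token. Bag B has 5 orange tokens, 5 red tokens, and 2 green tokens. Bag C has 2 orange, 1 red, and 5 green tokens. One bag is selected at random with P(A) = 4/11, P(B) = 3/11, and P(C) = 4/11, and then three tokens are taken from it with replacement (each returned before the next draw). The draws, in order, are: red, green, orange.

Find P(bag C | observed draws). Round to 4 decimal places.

0.3842

The likelihood of the observed sequence under each hypothesis: P(data | bag A) = (7/9)(1/9)(1/9) = 0.0096022; P(data | bag B) = (5/12)(2/12)(5/12) = 0.028935; P(data | bag C) = (1/8)(5/8)(2/8) = 0.019531.
Weighting by the prior gives 4/11 · 0.0096022 = 0.0034917, 3/11 · 0.028935 = 0.0078914, 4/11 · 0.019531 = 0.0071023; these sum to 0.018485.
Hence P(bag C | data) = (0.0071023) / (0.018485) = 0.38421.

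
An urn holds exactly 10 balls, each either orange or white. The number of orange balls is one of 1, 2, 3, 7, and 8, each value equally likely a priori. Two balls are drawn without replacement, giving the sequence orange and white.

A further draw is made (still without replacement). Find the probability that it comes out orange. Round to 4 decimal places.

0.4458

Compute the likelihood of the observed sequence for each case: P(data | r = 1) = (1/10)(9/9) = 1/10; P(data | r = 2) = (2/10)(8/9) = 8/45; P(data | r = 3) = (3/10)(7/9) = 7/30; P(data | r = 7) = (7/10)(3/9) = 7/30; P(data | r = 8) = (8/10)(2/9) = 8/45.
The prior-weighted likelihoods are 1/5 · 1/10 = 1/50, 1/5 · 8/45 = 8/225, 1/5 · 7/30 = 7/150, 1/5 · 7/30 = 7/150, 1/5 · 8/45 = 8/225; these sum to 83/450.
The posterior is then P(r = 1 | data) = 9/83, P(r = 2 | data) = 16/83, P(r = 3 | data) = 21/83, P(r = 7 | data) = 21/83, P(r = 8 | data) = 16/83.
So P(orange next | data) = Σ P(orange next | H) P(H | data) = (0)(9/83) + (1/8)(16/83) + (1/4)(21/83) + (3/4)(21/83) + (7/8)(16/83) = 37/83.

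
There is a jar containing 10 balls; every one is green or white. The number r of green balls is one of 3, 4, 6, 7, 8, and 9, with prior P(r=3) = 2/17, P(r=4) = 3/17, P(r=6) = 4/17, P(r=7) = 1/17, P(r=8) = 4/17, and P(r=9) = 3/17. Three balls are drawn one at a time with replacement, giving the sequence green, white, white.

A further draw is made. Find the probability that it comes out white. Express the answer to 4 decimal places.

Compute the likelihood of the observed sequence for each case: P(data | r = 3) = (3/10)(7/10)(7/10) = 0.147; P(data | r = 4) = (4/10)(6/10)(6/10) = 0.144; P(data | r = 6) = (6/10)(4/10)(4/10) = 0.096; P(data | r = 7) = (7/10)(3/10)(3/10) = 0.063; P(data | r = 8) = (8/10)(2/10)(2/10) = 0.032; P(data | r = 9) = (9/10)(1/10)(1/10) = 0.009.
The prior-weighted likelihoods are 2/17 · 0.147 = 0.017294, 3/17 · 0.144 = 0.025412, 4/17 · 0.096 = 0.022588, 1/17 · 0.063 = 0.0037059, 4/17 · 0.032 = 0.0075294, 3/17 · 0.009 = 0.0015882; with total 0.078118.
Dividing through by the total gives posterior P(r = 3 | data) = 0.22139, P(r = 4 | data) = 0.3253, P(r = 6 | data) = 0.28916, P(r = 7 | data) = 0.04744, P(r = 8 | data) = 0.096386, P(r = 9 | data) = 0.020331.
So P(white next | data) = Σ P(white next | H) P(H | data) = (7/10)(0.22139) + (3/5)(0.3253) + (2/5)(0.28916) + (3/10)(0.04744) + (1/5)(0.096386) + (1/10)(0.020331) = 0.50136.

0.5014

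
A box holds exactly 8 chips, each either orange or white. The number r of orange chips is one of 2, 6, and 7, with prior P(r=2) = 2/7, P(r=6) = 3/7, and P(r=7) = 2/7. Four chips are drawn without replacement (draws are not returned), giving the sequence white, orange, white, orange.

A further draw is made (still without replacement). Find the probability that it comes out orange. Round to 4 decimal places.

0.6000

For each hypothesis, P(data | H) works out to: P(data | r = 2) = (6/8)(2/7)(5/6)(1/5) = 1/28; P(data | r = 6) = (2/8)(6/7)(1/6)(5/5) = 1/28; P(data | r = 7) = (1/8)(7/7)(0/6) = 0.
Weighting by the prior gives 2/7 · 1/28 = 1/98, 3/7 · 1/28 = 3/196, 2/7 · 0 = 0; summing to 5/196.
Normalising, the posterior is P(r = 2 | data) = 2/5, P(r = 6 | data) = 3/5, P(r = 7 | data) = 0.
Averaging over the posterior, P(orange next | data) = (0)(2/5) + (1)(3/5) = 3/5.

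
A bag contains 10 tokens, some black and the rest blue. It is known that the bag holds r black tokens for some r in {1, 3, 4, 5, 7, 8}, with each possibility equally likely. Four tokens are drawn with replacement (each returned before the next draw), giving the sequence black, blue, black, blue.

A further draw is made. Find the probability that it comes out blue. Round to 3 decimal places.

0.505

For each hypothesis, P(data | H) works out to: P(data | r = 1) = (1/10)(9/10)(1/10)(9/10) = 0.0081; P(data | r = 3) = (3/10)(7/10)(3/10)(7/10) = 0.0441; P(data | r = 4) = (4/10)(6/10)(4/10)(6/10) = 0.0576; P(data | r = 5) = (5/10)(5/10)(5/10)(5/10) = 0.0625; P(data | r = 7) = (7/10)(3/10)(7/10)(3/10) = 0.0441; P(data | r = 8) = (8/10)(2/10)(8/10)(2/10) = 0.0256.
Multiplying each by its prior: 1/6 · 0.0081 = 0.00135, 1/6 · 0.0441 = 0.00735, 1/6 · 0.0576 = 0.0096, 1/6 · 0.0625 = 0.010417, 1/6 · 0.0441 = 0.00735, 1/6 · 0.0256 = 0.0042667; with total 0.040333.
Dividing through by the total gives posterior P(r = 1 | data) = 0.033471, P(r = 3 | data) = 0.18223, P(r = 4 | data) = 0.23802, P(r = 5 | data) = 0.25826, P(r = 7 | data) = 0.18223, P(r = 8 | data) = 0.10579.
The predictive probability is P(blue next | data) = (9/10)(0.033471) + (7/10)(0.18223) + (3/5)(0.23802) + (1/2)(0.25826) + (3/10)(0.18223) + (1/5)(0.10579) = 0.50545.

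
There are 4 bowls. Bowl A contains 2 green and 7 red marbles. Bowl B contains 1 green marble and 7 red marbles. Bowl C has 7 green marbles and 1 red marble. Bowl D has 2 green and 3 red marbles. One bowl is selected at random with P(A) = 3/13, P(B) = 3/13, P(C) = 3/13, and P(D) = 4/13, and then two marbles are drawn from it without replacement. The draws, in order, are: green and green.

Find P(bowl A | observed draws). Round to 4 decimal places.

Compute the likelihood of the observed sequence for each case: P(data | bowl A) = (2/9)(1/8) = 1/36; P(data | bowl B) = (1/8)(0/7) = 0; P(data | bowl C) = (7/8)(6/7) = 3/4; P(data | bowl D) = (2/5)(1/4) = 1/10.
The prior-weighted likelihoods are 3/13 · 1/36 = 1/156, 3/13 · 0 = 0, 3/13 · 3/4 = 9/52, 4/13 · 1/10 = 2/65; summing to 41/195.
Hence P(bowl A | data) = (1/156) / (41/195) = 5/164.

0.0305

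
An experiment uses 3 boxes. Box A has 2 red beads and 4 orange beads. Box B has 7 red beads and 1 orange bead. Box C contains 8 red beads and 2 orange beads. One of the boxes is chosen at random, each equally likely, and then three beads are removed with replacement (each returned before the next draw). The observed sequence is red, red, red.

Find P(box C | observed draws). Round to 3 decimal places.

0.420

For each hypothesis, P(data | H) works out to: P(data | box A) = (2/6)(2/6)(2/6) = 0.037037; P(data | box B) = (7/8)(7/8)(7/8) = 0.66992; P(data | box C) = (8/10)(8/10)(8/10) = 0.512.
Multiplying each by its prior: 1/3 · 0.037037 = 0.012346, 1/3 · 0.66992 = 0.22331, 1/3 · 0.512 = 0.17067; with total 0.40632.
Hence P(box C | data) = (0.17067) / (0.40632) = 0.42003.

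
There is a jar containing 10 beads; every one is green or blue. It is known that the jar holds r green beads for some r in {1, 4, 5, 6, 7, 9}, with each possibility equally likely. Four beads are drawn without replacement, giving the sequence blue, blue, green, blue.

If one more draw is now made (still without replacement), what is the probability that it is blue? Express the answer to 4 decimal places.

0.5905

Under each hypothesis, the probability of the observed sequence is: P(data | r = 1) = (9/10)(8/9)(1/8)(7/7) = 1/10; P(data | r = 4) = (6/10)(5/9)(4/8)(4/7) = 2/21; P(data | r = 5) = (5/10)(4/9)(5/8)(3/7) = 5/84; P(data | r = 6) = (4/10)(3/9)(6/8)(2/7) = 1/35; P(data | r = 7) = (3/10)(2/9)(7/8)(1/7) = 1/120; P(data | r = 9) = (1/10)(0/9) = 0.
Multiplying each by its prior: 1/6 · 1/10 = 1/60, 1/6 · 2/21 = 1/63, 1/6 · 5/84 = 5/504, 1/6 · 1/35 = 1/210, 1/6 · 1/120 = 1/720, 1/6 · 0 = 0; summing to 7/144.
Normalising, the posterior is P(r = 1 | data) = 12/35, P(r = 4 | data) = 16/49, P(r = 5 | data) = 10/49, P(r = 6 | data) = 24/245, P(r = 7 | data) = 1/35, P(r = 9 | data) = 0.
The predictive probability is P(blue next | data) = (1)(12/35) + (1/2)(16/49) + (1/3)(10/49) + (1/6)(24/245) + (0)(1/35) = 62/105.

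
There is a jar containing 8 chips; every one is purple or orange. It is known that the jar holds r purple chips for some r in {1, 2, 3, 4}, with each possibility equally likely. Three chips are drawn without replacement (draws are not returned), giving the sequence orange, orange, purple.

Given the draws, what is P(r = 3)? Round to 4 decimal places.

0.2857

For each hypothesis, P(data | H) works out to: P(data | r = 1) = (7/8)(6/7)(1/6) = 1/8; P(data | r = 2) = (6/8)(5/7)(2/6) = 5/28; P(data | r = 3) = (5/8)(4/7)(3/6) = 5/28; P(data | r = 4) = (4/8)(3/7)(4/6) = 1/7.
Multiplying each by its prior: 1/4 · 1/8 = 1/32, 1/4 · 5/28 = 5/112, 1/4 · 5/28 = 5/112, 1/4 · 1/7 = 1/28; summing to 5/32.
So P(r = 3 | data) = (5/112) / (5/32) = 2/7.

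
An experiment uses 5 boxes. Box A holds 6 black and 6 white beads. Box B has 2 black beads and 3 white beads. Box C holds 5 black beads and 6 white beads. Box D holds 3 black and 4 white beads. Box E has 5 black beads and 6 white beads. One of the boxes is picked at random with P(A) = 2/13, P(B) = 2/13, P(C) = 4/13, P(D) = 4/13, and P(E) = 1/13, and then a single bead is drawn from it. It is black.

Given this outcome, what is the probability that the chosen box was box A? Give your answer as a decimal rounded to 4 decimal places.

The likelihood of this draw under each hypothesis: P(data | box A) = (6/12) = 0.5; P(data | box B) = (2/5) = 0.4; P(data | box C) = (5/11) = 0.45455; P(data | box D) = (3/7) = 0.42857; P(data | box E) = (5/11) = 0.45455.
Multiplying each by its prior: 2/13 · 0.5 = 0.076923, 2/13 · 0.4 = 0.061538, 4/13 · 0.45455 = 0.13986, 4/13 · 0.42857 = 0.13187, 1/13 · 0.45455 = 0.034965; with total 0.44515.
So P(box A | data) = (0.076923) / (0.44515) = 0.1728.

0.1728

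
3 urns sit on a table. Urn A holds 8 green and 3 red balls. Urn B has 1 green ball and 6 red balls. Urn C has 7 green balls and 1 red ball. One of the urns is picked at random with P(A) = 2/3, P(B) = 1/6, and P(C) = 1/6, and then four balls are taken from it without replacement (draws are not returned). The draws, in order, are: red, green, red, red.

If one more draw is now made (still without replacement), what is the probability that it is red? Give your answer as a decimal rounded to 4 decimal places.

0.8549

Compute the likelihood of the observed sequence for each case: P(data | urn A) = (3/11)(8/10)(2/9)(1/8) = 0.0060606; P(data | urn B) = (6/7)(1/6)(5/5)(4/4) = 0.14286; P(data | urn C) = (1/8)(7/7)(0/6) = 0.
Multiplying each by its prior: 2/3 · 0.0060606 = 0.0040404, 1/6 · 0.14286 = 0.02381, 1/6 · 0 = 0; these sum to 0.02785.
Dividing through by the total gives posterior P(urn A | data) = 0.14508, P(urn B | data) = 0.85492, P(urn C | data) = 0.
So P(red next | data) = Σ P(red next | H) P(H | data) = (0)(0.14508) + (1)(0.85492) = 0.85492.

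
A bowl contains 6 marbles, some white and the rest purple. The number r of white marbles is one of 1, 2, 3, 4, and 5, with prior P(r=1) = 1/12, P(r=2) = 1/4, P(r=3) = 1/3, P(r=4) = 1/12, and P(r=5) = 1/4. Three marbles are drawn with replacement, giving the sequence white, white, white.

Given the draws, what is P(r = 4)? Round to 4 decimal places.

0.1119

Compute the likelihood of the observed sequence for each case: P(data | r = 1) = (1/6)(1/6)(1/6) = 0.0046296; P(data | r = 2) = (2/6)(2/6)(2/6) = 0.037037; P(data | r = 3) = (3/6)(3/6)(3/6) = 0.125; P(data | r = 4) = (4/6)(4/6)(4/6) = 0.2963; P(data | r = 5) = (5/6)(5/6)(5/6) = 0.5787.
Weighting by the prior gives 1/12 · 0.0046296 = 0.0003858, 1/4 · 0.037037 = 0.0092593, 1/3 · 0.125 = 0.041667, 1/12 · 0.2963 = 0.024691, 1/4 · 0.5787 = 0.14468; summing to 0.22068.
So P(r = 4 | data) = (0.024691) / (0.22068) = 0.11189.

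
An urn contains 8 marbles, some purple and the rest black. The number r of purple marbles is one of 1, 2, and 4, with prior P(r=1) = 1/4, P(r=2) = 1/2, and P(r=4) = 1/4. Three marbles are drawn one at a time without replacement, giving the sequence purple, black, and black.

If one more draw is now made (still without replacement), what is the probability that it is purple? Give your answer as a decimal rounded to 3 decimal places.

0.251

Compute the likelihood of the observed sequence for each case: P(data | r = 1) = (1/8)(7/7)(6/6) = 1/8; P(data | r = 2) = (2/8)(6/7)(5/6) = 5/28; P(data | r = 4) = (4/8)(4/7)(3/6) = 1/7.
Weighting by the prior gives 1/4 · 1/8 = 1/32, 1/2 · 5/28 = 5/56, 1/4 · 1/7 = 1/28; these sum to 5/32.
The posterior is then P(r = 1 | data) = 1/5, P(r = 2 | data) = 4/7, P(r = 4 | data) = 8/35.
So P(purple next | data) = Σ P(purple next | H) P(H | data) = (0)(1/5) + (1/5)(4/7) + (3/5)(8/35) = 44/175.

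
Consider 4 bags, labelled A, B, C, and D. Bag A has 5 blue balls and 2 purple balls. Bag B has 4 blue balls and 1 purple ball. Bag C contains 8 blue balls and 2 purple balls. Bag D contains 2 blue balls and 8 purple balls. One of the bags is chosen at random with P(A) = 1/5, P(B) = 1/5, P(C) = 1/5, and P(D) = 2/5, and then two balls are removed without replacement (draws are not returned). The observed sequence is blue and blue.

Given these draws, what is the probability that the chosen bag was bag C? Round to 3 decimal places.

0.357

For each hypothesis, P(data | H) works out to: P(data | bag A) = (5/7)(4/6) = 10/21; P(data | bag B) = (4/5)(3/4) = 3/5; P(data | bag C) = (8/10)(7/9) = 28/45; P(data | bag D) = (2/10)(1/9) = 1/45.
Weighting by the prior gives 1/5 · 10/21 = 2/21, 1/5 · 3/5 = 3/25, 1/5 · 28/45 = 28/225, 2/5 · 1/45 = 2/225; with total 61/175.
By Bayes' rule, P(bag C | data) = (28/225) / (61/175) = 196/549.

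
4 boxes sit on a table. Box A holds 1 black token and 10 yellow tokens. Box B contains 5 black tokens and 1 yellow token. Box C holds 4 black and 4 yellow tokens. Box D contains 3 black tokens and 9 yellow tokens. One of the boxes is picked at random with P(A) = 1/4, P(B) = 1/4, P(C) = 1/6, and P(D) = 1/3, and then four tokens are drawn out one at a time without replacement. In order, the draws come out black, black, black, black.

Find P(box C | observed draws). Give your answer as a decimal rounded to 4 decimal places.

The likelihood of the observed sequence under each hypothesis: P(data | box A) = (1/11)(0/10) = 0; P(data | box B) = (5/6)(4/5)(3/4)(2/3) = 1/3; P(data | box C) = (4/8)(3/7)(2/6)(1/5) = 1/70; P(data | box D) = (3/12)(2/11)(1/10)(0/9) = 0.
Weighting by the prior gives 1/4 · 0 = 0, 1/4 · 1/3 = 1/12, 1/6 · 1/70 = 1/420, 1/3 · 0 = 0; with total 3/35.
Hence P(box C | data) = (1/420) / (3/35) = 1/36.

0.0278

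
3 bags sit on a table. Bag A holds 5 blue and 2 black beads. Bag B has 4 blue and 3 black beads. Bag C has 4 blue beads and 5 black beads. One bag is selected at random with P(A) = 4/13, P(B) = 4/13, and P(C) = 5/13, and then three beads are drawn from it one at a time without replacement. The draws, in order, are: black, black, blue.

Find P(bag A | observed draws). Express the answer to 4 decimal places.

0.1322

For each hypothesis, P(data | H) works out to: P(data | bag A) = (2/7)(1/6)(5/5) = 0.047619; P(data | bag B) = (3/7)(2/6)(4/5) = 0.11429; P(data | bag C) = (5/9)(4/8)(4/7) = 0.15873.
Multiplying each by its prior: 4/13 · 0.047619 = 0.014652, 4/13 · 0.11429 = 0.035165, 5/13 · 0.15873 = 0.06105; summing to 0.11087.
Hence P(bag A | data) = (0.014652) / (0.11087) = 0.13216.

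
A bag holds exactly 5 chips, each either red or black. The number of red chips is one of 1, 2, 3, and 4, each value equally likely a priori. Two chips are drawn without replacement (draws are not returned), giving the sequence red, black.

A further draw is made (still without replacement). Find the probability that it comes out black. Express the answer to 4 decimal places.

0.5000

Compute the likelihood of the observed sequence for each case: P(data | r = 1) = (1/5)(4/4) = 1/5; P(data | r = 2) = (2/5)(3/4) = 3/10; P(data | r = 3) = (3/5)(2/4) = 3/10; P(data | r = 4) = (4/5)(1/4) = 1/5.
Multiplying each by its prior: 1/4 · 1/5 = 1/20, 1/4 · 3/10 = 3/40, 1/4 · 3/10 = 3/40, 1/4 · 1/5 = 1/20; summing to 1/4.
Dividing through by the total gives posterior P(r = 1 | data) = 1/5, P(r = 2 | data) = 3/10, P(r = 3 | data) = 3/10, P(r = 4 | data) = 1/5.
The predictive probability is P(black next | data) = (1)(1/5) + (2/3)(3/10) + (1/3)(3/10) + (0)(1/5) = 1/2.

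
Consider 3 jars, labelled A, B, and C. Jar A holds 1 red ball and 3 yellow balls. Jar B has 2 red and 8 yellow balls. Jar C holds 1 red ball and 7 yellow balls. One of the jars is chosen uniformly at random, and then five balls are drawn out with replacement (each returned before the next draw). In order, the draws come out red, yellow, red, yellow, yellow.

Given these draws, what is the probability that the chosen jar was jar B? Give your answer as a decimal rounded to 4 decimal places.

For each hypothesis, P(data | H) works out to: P(data | jar A) = (1/4)(3/4)(1/4)(3/4)(3/4) = 0.026367; P(data | jar B) = (2/10)(8/10)(2/10)(8/10)(8/10) = 0.02048; P(data | jar C) = (1/8)(7/8)(1/8)(7/8)(7/8) = 0.010468.
Multiplying each by its prior: 1/3 · 0.026367 = 0.0087891, 1/3 · 0.02048 = 0.0068267, 1/3 · 0.010468 = 0.0034892; these sum to 0.019105.
By Bayes' rule, P(jar B | data) = (0.0068267) / (0.019105) = 0.35733.

0.3573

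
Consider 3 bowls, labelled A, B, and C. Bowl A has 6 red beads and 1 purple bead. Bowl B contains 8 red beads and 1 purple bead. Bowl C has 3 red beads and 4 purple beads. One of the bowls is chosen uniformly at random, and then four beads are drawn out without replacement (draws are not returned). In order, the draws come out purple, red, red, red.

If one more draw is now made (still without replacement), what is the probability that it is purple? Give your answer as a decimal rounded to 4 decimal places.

0.1011

Compute the likelihood of the observed sequence for each case: P(data | bowl A) = (1/7)(6/6)(5/5)(4/4) = 1/7; P(data | bowl B) = (1/9)(8/8)(7/7)(6/6) = 1/9; P(data | bowl C) = (4/7)(3/6)(2/5)(1/4) = 1/35.
Weighting by the prior gives 1/3 · 1/7 = 1/21, 1/3 · 1/9 = 1/27, 1/3 · 1/35 = 1/105; summing to 89/945.
Dividing through by the total gives posterior P(bowl A | data) = 45/89, P(bowl B | data) = 35/89, P(bowl C | data) = 9/89.
The predictive probability is P(purple next | data) = (0)(45/89) + (0)(35/89) + (1)(9/89) = 9/89.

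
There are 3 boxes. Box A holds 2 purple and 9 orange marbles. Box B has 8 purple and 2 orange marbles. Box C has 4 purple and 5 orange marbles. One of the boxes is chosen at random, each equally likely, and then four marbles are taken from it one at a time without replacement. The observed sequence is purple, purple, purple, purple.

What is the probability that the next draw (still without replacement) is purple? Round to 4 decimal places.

Under each hypothesis, the probability of the observed sequence is: P(data | box A) = (2/11)(1/10)(0/9) = 0; P(data | box B) = (8/10)(7/9)(6/8)(5/7) = 1/3; P(data | box C) = (4/9)(3/8)(2/7)(1/6) = 1/126.
The prior-weighted likelihoods are 1/3 · 0 = 0, 1/3 · 1/3 = 1/9, 1/3 · 1/126 = 1/378; with total 43/378.
The posterior is then P(box A | data) = 0, P(box B | data) = 42/43, P(box C | data) = 1/43.
The predictive probability is P(purple next | data) = (2/3)(42/43) + (0)(1/43) = 28/43.

0.6512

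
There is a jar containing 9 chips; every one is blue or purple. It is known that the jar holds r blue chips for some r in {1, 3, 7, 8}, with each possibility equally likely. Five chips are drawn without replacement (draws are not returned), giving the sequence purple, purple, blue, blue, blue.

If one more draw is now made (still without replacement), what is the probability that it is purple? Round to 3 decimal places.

Under each hypothesis, the probability of the observed sequence is: P(data | r = 1) = (8/9)(7/8)(1/7)(0/6) = 0; P(data | r = 3) = (6/9)(5/8)(3/7)(2/6)(1/5) = 1/84; P(data | r = 7) = (2/9)(1/8)(7/7)(6/6)(5/5) = 1/36; P(data | r = 8) = (1/9)(0/8) = 0.
The prior-weighted likelihoods are 1/4 · 0 = 0, 1/4 · 1/84 = 1/336, 1/4 · 1/36 = 1/144, 1/4 · 0 = 0; these sum to 5/504.
Dividing through by the total gives posterior P(r = 1 | data) = 0, P(r = 3 | data) = 3/10, P(r = 7 | data) = 7/10, P(r = 8 | data) = 0.
The predictive probability is P(purple next | data) = (1)(3/10) + (0)(7/10) = 3/10.

0.300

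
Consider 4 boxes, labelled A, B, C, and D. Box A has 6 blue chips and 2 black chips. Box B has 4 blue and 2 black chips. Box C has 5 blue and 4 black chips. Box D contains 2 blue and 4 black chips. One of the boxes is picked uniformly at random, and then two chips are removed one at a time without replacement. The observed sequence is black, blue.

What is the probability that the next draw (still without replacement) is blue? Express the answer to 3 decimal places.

The likelihood of the observed sequence under each hypothesis: P(data | box A) = (2/8)(6/7) = 0.21429; P(data | box B) = (2/6)(4/5) = 0.26667; P(data | box C) = (4/9)(5/8) = 0.27778; P(data | box D) = (4/6)(2/5) = 0.26667.
The prior-weighted likelihoods are 1/4 · 0.21429 = 0.053571, 1/4 · 0.26667 = 0.066667, 1/4 · 0.27778 = 0.069444, 1/4 · 0.26667 = 0.066667; with total 0.25635.
Dividing through by the total gives posterior P(box A | data) = 0.20898, P(box B | data) = 0.26006, P(box C | data) = 0.2709, P(box D | data) = 0.26006.
The predictive probability is P(blue next | data) = (5/6)(0.20898) + (3/4)(0.26006) + (4/7)(0.2709) + (1/4)(0.26006) = 0.58901.

0.589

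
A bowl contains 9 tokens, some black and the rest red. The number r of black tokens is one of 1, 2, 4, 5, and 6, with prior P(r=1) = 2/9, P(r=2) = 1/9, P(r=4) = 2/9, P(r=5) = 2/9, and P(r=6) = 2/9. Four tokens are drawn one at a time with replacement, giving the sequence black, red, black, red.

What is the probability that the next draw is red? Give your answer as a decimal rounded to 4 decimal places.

0.4985

Under each hypothesis, the probability of the observed sequence is: P(data | r = 1) = (1/9)(8/9)(1/9)(8/9) = 0.0097546; P(data | r = 2) = (2/9)(7/9)(2/9)(7/9) = 0.029873; P(data | r = 4) = (4/9)(5/9)(4/9)(5/9) = 0.060966; P(data | r = 5) = (5/9)(4/9)(5/9)(4/9) = 0.060966; P(data | r = 6) = (6/9)(3/9)(6/9)(3/9) = 0.049383.
Multiplying each by its prior: 2/9 · 0.0097546 = 0.0021677, 1/9 · 0.029873 = 0.0033193, 2/9 · 0.060966 = 0.013548, 2/9 · 0.060966 = 0.013548, 2/9 · 0.049383 = 0.010974; with total 0.043557.
Normalising, the posterior is P(r = 1 | data) = 0.049767, P(r = 2 | data) = 0.076205, P(r = 4 | data) = 0.31104, P(r = 5 | data) = 0.31104, P(r = 6 | data) = 0.25194.
So P(red next | data) = Σ P(red next | H) P(H | data) = (8/9)(0.049767) + (7/9)(0.076205) + (5/9)(0.31104) + (4/9)(0.31104) + (1/3)(0.25194) = 0.49853.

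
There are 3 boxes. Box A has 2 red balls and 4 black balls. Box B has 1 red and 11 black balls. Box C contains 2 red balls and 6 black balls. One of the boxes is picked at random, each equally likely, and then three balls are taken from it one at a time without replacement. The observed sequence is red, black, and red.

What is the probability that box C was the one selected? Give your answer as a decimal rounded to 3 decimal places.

Under each hypothesis, the probability of the observed sequence is: P(data | box A) = (2/6)(4/5)(1/4) = 0.066667; P(data | box B) = (1/12)(11/11)(0/10) = 0; P(data | box C) = (2/8)(6/7)(1/6) = 0.035714.
Multiplying each by its prior: 1/3 · 0.066667 = 0.022222, 1/3 · 0 = 0, 1/3 · 0.035714 = 0.011905; summing to 0.034127.
Therefore the posterior P(box C | data) = (0.011905) / (0.034127) = 0.34884.

0.349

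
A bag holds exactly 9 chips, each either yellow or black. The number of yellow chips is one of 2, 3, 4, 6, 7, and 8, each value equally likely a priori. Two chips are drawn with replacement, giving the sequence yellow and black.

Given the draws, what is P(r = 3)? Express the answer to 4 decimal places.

For each hypothesis, P(data | H) works out to: P(data | r = 2) = (2/9)(7/9) = 14/81; P(data | r = 3) = (3/9)(6/9) = 2/9; P(data | r = 4) = (4/9)(5/9) = 20/81; P(data | r = 6) = (6/9)(3/9) = 2/9; P(data | r = 7) = (7/9)(2/9) = 14/81; P(data | r = 8) = (8/9)(1/9) = 8/81.
Multiplying each by its prior: 1/6 · 14/81 = 7/243, 1/6 · 2/9 = 1/27, 1/6 · 20/81 = 10/243, 1/6 · 2/9 = 1/27, 1/6 · 14/81 = 7/243, 1/6 · 8/81 = 4/243; summing to 46/243.
By Bayes' rule, P(r = 3 | data) = (1/27) / (46/243) = 9/46.

0.1957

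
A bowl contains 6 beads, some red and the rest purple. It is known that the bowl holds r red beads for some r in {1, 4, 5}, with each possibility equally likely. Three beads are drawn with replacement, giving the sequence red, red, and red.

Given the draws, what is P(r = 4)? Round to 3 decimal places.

Under each hypothesis, the probability of the observed sequence is: P(data | r = 1) = (1/6)(1/6)(1/6) = 1/216; P(data | r = 4) = (4/6)(4/6)(4/6) = 8/27; P(data | r = 5) = (5/6)(5/6)(5/6) = 125/216.
Multiplying each by its prior: 1/3 · 1/216 = 1/648, 1/3 · 8/27 = 8/81, 1/3 · 125/216 = 125/648; these sum to 95/324.
So P(r = 4 | data) = (8/81) / (95/324) = 32/95.

0.337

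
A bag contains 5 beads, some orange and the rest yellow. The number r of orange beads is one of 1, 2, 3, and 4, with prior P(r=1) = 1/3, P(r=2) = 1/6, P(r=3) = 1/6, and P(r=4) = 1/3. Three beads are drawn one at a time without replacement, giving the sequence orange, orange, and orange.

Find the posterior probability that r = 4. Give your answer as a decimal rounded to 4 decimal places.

0.8889

For each hypothesis, P(data | H) works out to: P(data | r = 1) = (1/5)(0/4) = 0; P(data | r = 2) = (2/5)(1/4)(0/3) = 0; P(data | r = 3) = (3/5)(2/4)(1/3) = 1/10; P(data | r = 4) = (4/5)(3/4)(2/3) = 2/5.
Multiplying each by its prior: 1/3 · 0 = 0, 1/6 · 0 = 0, 1/6 · 1/10 = 1/60, 1/3 · 2/5 = 2/15; summing to 3/20.
Therefore the posterior P(r = 4 | data) = (2/15) / (3/20) = 8/9.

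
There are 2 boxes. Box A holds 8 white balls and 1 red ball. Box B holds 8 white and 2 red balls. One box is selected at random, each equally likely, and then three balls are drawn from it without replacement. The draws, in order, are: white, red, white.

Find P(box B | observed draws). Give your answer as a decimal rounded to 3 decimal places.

The likelihood of the observed sequence under each hypothesis: P(data | box A) = (8/9)(1/8)(7/7) = 1/9; P(data | box B) = (8/10)(2/9)(7/8) = 7/45.
The prior-weighted likelihoods are 1/2 · 1/9 = 1/18, 1/2 · 7/45 = 7/90; summing to 2/15.
By Bayes' rule, P(box B | data) = (7/90) / (2/15) = 7/12.

0.583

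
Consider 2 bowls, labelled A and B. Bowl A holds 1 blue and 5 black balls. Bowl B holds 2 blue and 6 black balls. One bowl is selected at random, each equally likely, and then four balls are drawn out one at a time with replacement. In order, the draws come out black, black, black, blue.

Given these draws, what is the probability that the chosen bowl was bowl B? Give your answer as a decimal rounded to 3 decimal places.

The likelihood of the observed sequence under each hypothesis: P(data | bowl A) = (5/6)(5/6)(5/6)(1/6) = 0.096451; P(data | bowl B) = (6/8)(6/8)(6/8)(2/8) = 0.10547.
Weighting by the prior gives 1/2 · 0.096451 = 0.048225, 1/2 · 0.10547 = 0.052734; these sum to 0.10096.
So P(bowl B | data) = (0.052734) / (0.10096) = 0.52233.

0.522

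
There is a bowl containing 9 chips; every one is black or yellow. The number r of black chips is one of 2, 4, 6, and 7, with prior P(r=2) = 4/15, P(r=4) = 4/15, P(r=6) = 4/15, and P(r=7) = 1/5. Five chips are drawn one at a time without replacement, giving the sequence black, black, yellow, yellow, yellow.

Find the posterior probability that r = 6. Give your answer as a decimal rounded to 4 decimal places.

Compute the likelihood of the observed sequence for each case: P(data | r = 2) = (2/9)(1/8)(7/7)(6/6)(5/5) = 1/36; P(data | r = 4) = (4/9)(3/8)(5/7)(4/6)(3/5) = 1/21; P(data | r = 6) = (6/9)(5/8)(3/7)(2/6)(1/5) = 1/84; P(data | r = 7) = (7/9)(6/8)(2/7)(1/6)(0/5) = 0.
Weighting by the prior gives 4/15 · 1/36 = 1/135, 4/15 · 1/21 = 4/315, 4/15 · 1/84 = 1/315, 1/5 · 0 = 0; with total 22/945.
By Bayes' rule, P(r = 6 | data) = (1/315) / (22/945) = 3/22.

0.1364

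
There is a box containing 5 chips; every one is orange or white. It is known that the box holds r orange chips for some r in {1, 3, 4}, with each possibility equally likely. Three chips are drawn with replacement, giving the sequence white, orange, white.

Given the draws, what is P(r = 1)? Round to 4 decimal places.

The likelihood of the observed sequence under each hypothesis: P(data | r = 1) = (4/5)(1/5)(4/5) = 16/125; P(data | r = 3) = (2/5)(3/5)(2/5) = 12/125; P(data | r = 4) = (1/5)(4/5)(1/5) = 4/125.
The prior-weighted likelihoods are 1/3 · 16/125 = 16/375, 1/3 · 12/125 = 4/125, 1/3 · 4/125 = 4/375; summing to 32/375.
Therefore the posterior P(r = 1 | data) = (16/375) / (32/375) = 1/2.

0.5000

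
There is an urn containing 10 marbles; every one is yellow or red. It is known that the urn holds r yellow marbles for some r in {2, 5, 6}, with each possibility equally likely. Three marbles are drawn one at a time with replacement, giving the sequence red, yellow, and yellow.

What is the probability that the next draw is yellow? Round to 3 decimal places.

0.516

For each hypothesis, P(data | H) works out to: P(data | r = 2) = (8/10)(2/10)(2/10) = 0.032; P(data | r = 5) = (5/10)(5/10)(5/10) = 0.125; P(data | r = 6) = (4/10)(6/10)(6/10) = 0.144.
Weighting by the prior gives 1/3 · 0.032 = 0.010667, 1/3 · 0.125 = 0.041667, 1/3 · 0.144 = 0.048; summing to 0.10033.
Dividing through by the total gives posterior P(r = 2 | data) = 0.10631, P(r = 5 | data) = 0.41528, P(r = 6 | data) = 0.47841.
The predictive probability is P(yellow next | data) = (1/5)(0.10631) + (1/2)(0.41528) + (3/5)(0.47841) = 0.51595.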